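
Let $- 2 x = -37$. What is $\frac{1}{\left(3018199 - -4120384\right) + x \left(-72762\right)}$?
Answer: $\frac{1}{5792486} \approx 1.7264 \cdot 10^{-7}$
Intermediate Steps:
$x = \frac{37}{2}$ ($x = \left(- \frac{1}{2}\right) \left(-37\right) = \frac{37}{2} \approx 18.5$)
$\frac{1}{\left(3018199 - -4120384\right) + x \left(-72762\right)} = \frac{1}{\left(3018199 - -4120384\right) + \frac{37}{2} \left(-72762\right)} = \frac{1}{\left(3018199 + 4120384\right) - 1346097} = \frac{1}{7138583 - 1346097} = \frac{1}{5792486}$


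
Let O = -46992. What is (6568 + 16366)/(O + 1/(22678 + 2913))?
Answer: -586903994/1202572271 ≈ -0.48804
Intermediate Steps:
(6568 + 16366)/(O + 1/(22678 + 2913)) = (6568 + 16366)/(-46992 + 1/(22678 + 2913)) = 22934/(-46992 + 1/25591) = 22934/(-1202572271/25591) = 22934*(-25591/1202572271) = -586903994/1202572271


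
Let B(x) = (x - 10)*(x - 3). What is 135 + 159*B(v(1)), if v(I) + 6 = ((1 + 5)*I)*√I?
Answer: 4905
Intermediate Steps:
v(I) = -6 + 6*I^(3/2) (v(I) = -6 + ((1 + 5)*I)*√I = -6 + (6*I)*√I = -6 + 6*I^(3/2))
B(x) = (-10 + x)*(-3 + x)
135 + 159*B(v(1)) = 135 + 159*(30 + (-6 + 6*1^(3/2))² - 13*(-6 + 6*1^(3/2))) = 135 + 159*(30 + (-6 + 6*1)² - 13*(-6 + 6*1)) = 135 + 159*(30 + (-6 + 6)² - 13*(-6 + 6)) = 135 + 159*(30 + 0² - 13*0) = 135 + 159*(30 + 0 + 0) = 135 + 159*30 = 135 + 4770 = 4905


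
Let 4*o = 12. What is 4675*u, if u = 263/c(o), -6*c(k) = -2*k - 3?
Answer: 2459050/3 ≈ 8.1968e+5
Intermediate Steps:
o = 3 (o = (¼)*12 = 3)
c(k) = ½ + k/3 (c(k) = -(-2*k - 3)/6 = -(-3 - 2*k)/6 = ½ + k/3)
u = 526/3 (u = 263/(½ + (⅓)*3) = 263/(½ + 1) = 263/(3/2) = 263*(⅔) = 526/3 ≈ 175.33)
4675*u = 4675*(526/3) = 2459050/3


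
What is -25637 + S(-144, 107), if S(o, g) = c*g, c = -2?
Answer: -25851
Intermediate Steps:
S(o, g) = -2*g
-25637 + S(-144, 107) = -25637 - 2*107 = -25637 - 214 = -25851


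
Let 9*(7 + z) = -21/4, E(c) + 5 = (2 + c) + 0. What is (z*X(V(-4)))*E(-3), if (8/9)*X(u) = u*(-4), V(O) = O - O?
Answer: 0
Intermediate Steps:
V(O) = 0
E(c) = -3 + c (E(c) = -5 + ((2 + c) + 0) = -5 + (2 + c) = -3 + c)
z = -91/12 (z = -7 + (-21/4)/9 = -7 + (-21*1/4)/9 = -7 + (1/9)*(-21/4) = -7 - 7/12 = -91/12 ≈ -7.5833)
X(u) = -9*u/2 (X(u) = 9*(u*(-4))/8 = 9*(-4*u)/8 = -9*u/2)
(z*X(V(-4)))*E(-3) = (-(-273)*0/8)*(-3 - 3) = -91/12*0*(-6) = 0*(-6) = 0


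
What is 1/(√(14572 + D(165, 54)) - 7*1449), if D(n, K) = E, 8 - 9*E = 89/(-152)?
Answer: -171304/1737290351 - 2*√9352598/5211871053 ≈ -9.9778e-5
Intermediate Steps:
E = 145/152 (E = 8/9 - 89/(9*(-152)) = 8/9 - 89*(-1)/(9*152) = 8/9 - ⅑*(-89/152) = 8/9 + 89/1368 = 145/152 ≈ 0.95395)
D(n, K) = 145/152
1/(√(14572 + D(165, 54)) - 7*1449) = 1/(√(14572 + 145/152) - 7*1449) = 1/(√(2215089/152) - 10143) = 1/(3*√9352598/76 - 10143) = 1/(-10143 + 3*√9352598/76)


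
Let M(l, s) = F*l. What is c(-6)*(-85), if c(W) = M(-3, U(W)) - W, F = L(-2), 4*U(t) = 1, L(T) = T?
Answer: -1020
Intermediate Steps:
U(t) = 1/4 (U(t) = (1/4)*1 = 1/4)
F = -2
M(l, s) = -2*l
c(W) = 6 - W (c(W) = -2*(-3) - W = 6 - W)
c(-6)*(-85) = (6 - 1*(-6))*(-85) = (6 + 6)*(-85) = 12*(-85) = -1020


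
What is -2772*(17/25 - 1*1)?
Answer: 22176/25 ≈ 887.04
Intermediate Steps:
-2772*(17/25 - 1*1) = -2772*(17*(1/25) - 1) = -2772*(17/25 - 1) = -2772*(-8)/25 = -1*(-22176/25) = 22176/25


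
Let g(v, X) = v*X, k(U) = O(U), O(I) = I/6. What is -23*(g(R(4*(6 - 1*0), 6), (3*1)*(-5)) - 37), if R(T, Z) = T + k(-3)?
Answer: 17917/2 ≈ 8958.5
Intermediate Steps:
O(I) = I/6 (O(I) = I*(⅙) = I/6)
k(U) = U/6
R(T, Z) = -½ + T (R(T, Z) = T + (⅙)*(-3) = T - ½ = -½ + T)
g(v, X) = X*v
-23*(g(R(4*(6 - 1*0), 6), (3*1)*(-5)) - 37) = -23*(((3*1)*(-5))*(-½ + 4*(6 - 1*0)) - 37) = -23*((3*(-5))*(-½ + 4*(6 + 0)) - 37) = -23*(-15*(-½ + 4*6) - 37) = -23*(-15*(-½ + 24) - 37) = -23*(-15*47/2 - 37) = -23*(-705/2 - 37) = -23*(-779/2) = 17917/2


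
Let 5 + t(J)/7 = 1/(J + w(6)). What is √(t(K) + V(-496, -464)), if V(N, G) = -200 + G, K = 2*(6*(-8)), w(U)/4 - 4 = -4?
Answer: I*√402666/24 ≈ 26.44*I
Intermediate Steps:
w(U) = 0 (w(U) = 16 + 4*(-4) = 16 - 16 = 0)
K = -96 (K = 2*(-48) = -96)
t(J) = -35 + 7/J (t(J) = -35 + 7/(J + 0) = -35 + 7/J)
√(t(K) + V(-496, -464)) = √((-35 + 7/(-96)) + (-200 - 464)) = √((-35 + 7*(-1/96)) - 664) = √((-35 - 7/96) - 664) = √(-3367/96 - 664) = √(-67111/96) = I*√402666/24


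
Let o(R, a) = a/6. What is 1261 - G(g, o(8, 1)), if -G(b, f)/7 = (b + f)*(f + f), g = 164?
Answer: 29593/18 ≈ 1644.1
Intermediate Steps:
o(R, a) = a/6
G(b, f) = -14*f*(b + f) (G(b, f) = -7*(b + f)*(f + f) = -7*(b + f)*2*f = -14*f*(b + f))
1261 - G(g, o(8, 1)) = 1261 - (-14)*(1/6)*1*(164 + (1/6)*1) = 1261 - (-14)*(164 + 1/6)/6 = 1261 - (-14)*985/(6*6) = 1261 - 1*(-6895/18) = 1261 + 6895/18 = 29593/18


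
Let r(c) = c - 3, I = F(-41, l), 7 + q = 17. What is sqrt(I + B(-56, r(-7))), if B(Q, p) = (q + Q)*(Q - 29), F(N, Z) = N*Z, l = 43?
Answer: sqrt(2147) ≈ 46.336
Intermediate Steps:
q = 10 (q = -7 + 17 = 10)
I = -1763 (I = -41*43 = -1763)
r(c) = -3 + c
B(Q, p) = (-29 + Q)*(10 + Q) (B(Q, p) = (10 + Q)*(Q - 29) = (10 + Q)*(-29 + Q) = (-29 + Q)*(10 + Q))
sqrt(I + B(-56, r(-7))) = sqrt(-1763 + (-290 + (-56)**2 - 19*(-56))) = sqrt(-1763 + (-290 + 3136 + 1064)) = sqrt(-1763 + 3910) = sqrt(2147)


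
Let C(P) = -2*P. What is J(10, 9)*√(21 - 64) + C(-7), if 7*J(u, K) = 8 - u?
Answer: 14 - 2*I*√43/7 ≈ 14.0 - 1.8736*I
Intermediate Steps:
J(u, K) = 8/7 - u/7 (J(u, K) = (8 - u)/7 = 8/7 - u/7)
J(10, 9)*√(21 - 64) + C(-7) = (8/7 - ⅐*10)*√(21 - 64) - 2*(-7) = (8/7 - 10/7)*√(-43) + 14 = -2*I*√43/7 + 14 = 14 - 2*I*√43/7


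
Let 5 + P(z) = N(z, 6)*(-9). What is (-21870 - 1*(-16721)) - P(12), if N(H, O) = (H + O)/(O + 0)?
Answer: -5117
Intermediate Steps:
N(H, O) = (H + O)/O
P(z) = -14 - 3*z/2 (P(z) = -5 + ((z + 6)/6)*(-9) = -5 + ((6 + z)/6)*(-9) = -5 + (1 + z/6)*(-9) = -5 + (-9 - 3*z/2) = -14 - 3*z/2)
(-21870 - 1*(-16721)) - P(12) = (-21870 - 1*(-16721)) - (-14 - 3/2*12) = (-21870 + 16721) - (-14 - 18) = -5149 - 1*(-32) = -5149 + 32 = -5117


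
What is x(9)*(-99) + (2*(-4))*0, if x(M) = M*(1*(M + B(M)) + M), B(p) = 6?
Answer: -21384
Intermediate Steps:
x(M) = M*(6 + 2*M) (x(M) = M*(1*(M + 6) + M) = M*(1*(6 + M) + M) = M*((6 + M) + M) = M*(6 + 2*M))
x(9)*(-99) + (2*(-4))*0 = (2*9*(3 + 9))*(-99) + (2*(-4))*0 = (2*9*12)*(-99) - 8*0 = 216*(-99) + 0 = -21384 + 0 = -21384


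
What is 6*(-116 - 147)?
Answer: -1578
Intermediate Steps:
6*(-116 - 147) = 6*(-263) = -1578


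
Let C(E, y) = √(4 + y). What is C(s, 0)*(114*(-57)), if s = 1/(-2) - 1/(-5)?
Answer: -12996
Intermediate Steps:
s = -3/10 (s = 1*(-½) - 1*(-⅕) = -½ + ⅕ = -3/10 ≈ -0.30000)
C(s, 0)*(114*(-57)) = √(4 + 0)*(114*(-57)) = √4*(-6498) = 2*(-6498) = -12996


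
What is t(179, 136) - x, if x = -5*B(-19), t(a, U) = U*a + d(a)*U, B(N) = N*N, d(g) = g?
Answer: 50493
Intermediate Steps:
B(N) = N²
t(a, U) = 2*U*a (t(a, U) = U*a + a*U = U*a + U*a = 2*U*a)
x = -1805 (x = -5*(-19)² = -5*361 = -1805)
t(179, 136) - x = 2*136*179 - 1*(-1805) = 48688 + 1805 = 50493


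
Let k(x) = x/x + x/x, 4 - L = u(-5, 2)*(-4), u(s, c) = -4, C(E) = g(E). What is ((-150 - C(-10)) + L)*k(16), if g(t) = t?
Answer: -304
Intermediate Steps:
C(E) = E
L = -12 (L = 4 - (-4)*(-4) = 4 - 1*16 = 4 - 16 = -12)
k(x) = 2 (k(x) = 1 + 1 = 2)
((-150 - C(-10)) + L)*k(16) = ((-150 - 1*(-10)) - 12)*2 = ((-150 + 10) - 12)*2 = (-140 - 12)*2 = -152*2 = -304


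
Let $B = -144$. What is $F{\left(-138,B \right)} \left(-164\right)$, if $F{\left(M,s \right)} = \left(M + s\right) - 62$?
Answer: $56416$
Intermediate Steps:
$F{\left(M,s \right)} = -62 + M + s$
$F{\left(-138,B \right)} \left(-164\right) = \left(-62 - 138 - 144\right) \left(-164\right) = \left(-344\right) \left(-164\right) = 56416$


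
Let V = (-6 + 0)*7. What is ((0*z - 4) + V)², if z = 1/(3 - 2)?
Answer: 2116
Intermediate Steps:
z = 1 (z = 1/1 = 1)
V = -42 (V = -6*7 = -42)
((0*z - 4) + V)² = ((0*1 - 4) - 42)² = ((0 - 4) - 42)² = (-4 - 42)² = (-46)² = 2116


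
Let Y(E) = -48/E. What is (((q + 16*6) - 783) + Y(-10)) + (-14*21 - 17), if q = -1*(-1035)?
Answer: 209/5 ≈ 41.800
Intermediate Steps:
q = 1035
(((q + 16*6) - 783) + Y(-10)) + (-14*21 - 17) = (((1035 + 16*6) - 783) - 48/(-10)) + (-14*21 - 17) = (((1035 + 96) - 783) - 48*(-⅒)) + (-294 - 17) = ((1131 - 783) + 24/5) - 311 = (348 + 24/5) - 311 = 1764/5 - 311 = 209/5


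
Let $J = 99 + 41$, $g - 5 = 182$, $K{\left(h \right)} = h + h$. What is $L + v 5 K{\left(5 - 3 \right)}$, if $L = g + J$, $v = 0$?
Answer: $327$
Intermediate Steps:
$K{\left(h \right)} = 2 h$
$g = 187$ ($g = 5 + 182 = 187$)
$J = 140$
$L = 327$ ($L = 187 + 140 = 327$)
$L + v 5 K{\left(5 - 3 \right)} = 327 + 0 \cdot 5 \cdot 2 \left(5 - 3\right) = 327 + 0 \cdot 2 \cdot 2 = 327 + 0 \cdot 4 = 327 + 0 = 327$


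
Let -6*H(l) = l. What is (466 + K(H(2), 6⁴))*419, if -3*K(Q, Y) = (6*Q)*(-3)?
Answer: 194416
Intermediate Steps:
H(l) = -l/6
K(Q, Y) = 6*Q (K(Q, Y) = -6*Q*(-3)/3 = -(-6)*Q = 6*Q)
(466 + K(H(2), 6⁴))*419 = (466 + 6*(-⅙*2))*419 = (466 + 6*(-⅓))*419 = (466 - 2)*419 = 464*419 = 194416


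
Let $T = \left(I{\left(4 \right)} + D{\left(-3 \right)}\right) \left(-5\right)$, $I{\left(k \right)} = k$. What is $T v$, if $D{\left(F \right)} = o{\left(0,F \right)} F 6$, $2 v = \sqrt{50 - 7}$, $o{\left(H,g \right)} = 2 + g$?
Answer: $- 55 \sqrt{43} \approx -360.66$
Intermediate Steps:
$v = \frac{\sqrt{43}}{2}$ ($v = \frac{\sqrt{50 - 7}}{2} = \frac{\sqrt{43}}{2} \approx 3.2787$)
$D{\left(F \right)} = 6 F \left(2 + F\right)$ ($D{\left(F \right)} = \left(2 + F\right) F 6 = F \left(2 + F\right) 6 = 6 F \left(2 + F\right)$)
$T = -110$ ($T = \left(4 + 6 \left(-3\right) \left(2 - 3\right)\right) \left(-5\right) = \left(4 + 6 \left(-3\right) \left(-1\right)\right) \left(-5\right) = \left(4 + 18\right) \left(-5\right) = 22 \left(-5\right) = -110$)
$T v = - 110 \frac{\sqrt{43}}{2} = - 55 \sqrt{43}$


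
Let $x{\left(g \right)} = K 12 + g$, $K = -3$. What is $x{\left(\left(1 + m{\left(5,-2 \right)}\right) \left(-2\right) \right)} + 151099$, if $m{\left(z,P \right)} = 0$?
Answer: $151061$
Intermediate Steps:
$x{\left(g \right)} = -36 + g$ ($x{\left(g \right)} = \left(-3\right) 12 + g = -36 + g$)
$x{\left(\left(1 + m{\left(5,-2 \right)}\right) \left(-2\right) \right)} + 151099 = \left(-36 + \left(1 + 0\right) \left(-2\right)\right) + 151099 = \left(-36 + 1 \left(-2\right)\right) + 151099 = \left(-36 - 2\right) + 151099 = -38 + 151099 = 151061$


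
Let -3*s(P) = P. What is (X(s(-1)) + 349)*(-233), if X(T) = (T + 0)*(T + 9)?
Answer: -738377/9 ≈ -82042.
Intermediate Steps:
s(P) = -P/3
X(T) = T*(9 + T)
(X(s(-1)) + 349)*(-233) = ((-⅓*(-1))*(9 - ⅓*(-1)) + 349)*(-233) = ((9 + ⅓)/3 + 349)*(-233) = ((⅓)*(28/3) + 349)*(-233) = (28/9 + 349)*(-233) = (3169/9)*(-233) = -738377/9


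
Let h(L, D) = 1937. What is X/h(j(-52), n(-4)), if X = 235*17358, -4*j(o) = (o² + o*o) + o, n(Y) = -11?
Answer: 4079130/1937 ≈ 2105.9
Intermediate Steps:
j(o) = -o²/2 - o/4 (j(o) = -((o² + o*o) + o)/4 = -((o² + o²) + o)/4 = -(2*o² + o)/4 = -(o + 2*o²)/4 = -o²/2 - o/4)
X = 4079130
X/h(j(-52), n(-4)) = 4079130/1937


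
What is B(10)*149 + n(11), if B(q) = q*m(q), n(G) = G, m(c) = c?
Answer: 14911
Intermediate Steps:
B(q) = q² (B(q) = q*q = q²)
B(10)*149 + n(11) = 10²*149 + 11 = 100*149 + 11 = 14900 + 11 = 14911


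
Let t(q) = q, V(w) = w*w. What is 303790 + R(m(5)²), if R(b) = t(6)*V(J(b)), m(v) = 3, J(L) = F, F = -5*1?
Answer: 303940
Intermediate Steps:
F = -5
J(L) = -5
V(w) = w²
R(b) = 150 (R(b) = 6*(-5)² = 6*25 = 150)
303790 + R(m(5)²) = 303790 + 150 = 303940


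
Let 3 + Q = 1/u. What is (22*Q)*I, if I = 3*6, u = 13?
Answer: -15048/13 ≈ -1157.5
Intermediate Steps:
Q = -38/13 (Q = -3 + 1/13 = -38/13 ≈ -2.9231)
I = 18
(22*Q)*I = (22*(-38/13))*18 = -836/13*18 = -15048/13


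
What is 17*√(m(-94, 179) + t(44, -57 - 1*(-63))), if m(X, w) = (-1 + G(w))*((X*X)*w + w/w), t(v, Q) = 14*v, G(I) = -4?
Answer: 17*I*√7907609 ≈ 47805.0*I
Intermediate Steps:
m(X, w) = -5 - 5*w*X² (m(X, w) = (-1 - 4)*((X*X)*w + w/w) = -5*(X²*w + 1) = -5*(w*X² + 1) = -5*(1 + w*X²) = -5 - 5*w*X²)
17*√(m(-94, 179) + t(44, -57 - 1*(-63))) = 17*√((-5 - 5*179*(-94)²) + 14*44) = 17*√((-5 - 5*179*8836) + 616) = 17*√((-5 - 7908220) + 616) = 17*√(-7908225 + 616) = 17*√(-7907609) = 17*(I*√7907609) = 17*I*√7907609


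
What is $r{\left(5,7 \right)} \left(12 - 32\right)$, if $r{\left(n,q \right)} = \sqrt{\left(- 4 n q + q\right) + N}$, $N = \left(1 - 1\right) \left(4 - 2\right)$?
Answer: $- 20 i \sqrt{133} \approx - 230.65 i$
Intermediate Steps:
$N = 0$ ($N = 0 \cdot 2 = 0$)
$r{\left(n,q \right)} = \sqrt{q - 4 n q}$ ($r{\left(n,q \right)} = \sqrt{\left(- 4 n q + q\right) + 0} = \sqrt{\left(q - 4 n q\right) + 0} = \sqrt{q - 4 n q}$)
$r{\left(5,7 \right)} \left(12 - 32\right) = \sqrt{7 \left(1 - 20\right)} \left(12 - 32\right) = \sqrt{7 \left(-19\right)} \left(-20\right) = \sqrt{-133} \left(-20\right) = i \sqrt{133} \left(-20\right) = - 20 i \sqrt{133}$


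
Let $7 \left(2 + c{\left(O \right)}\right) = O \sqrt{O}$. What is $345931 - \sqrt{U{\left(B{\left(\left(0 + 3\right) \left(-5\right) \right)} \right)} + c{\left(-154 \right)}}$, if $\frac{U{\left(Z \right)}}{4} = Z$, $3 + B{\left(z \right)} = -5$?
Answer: $345931 - \sqrt{-34 - 22 i \sqrt{154}} \approx 3.4592 \cdot 10^{5} + 12.432 i$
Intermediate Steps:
$B{\left(z \right)} = -8$ ($B{\left(z \right)} = -3 - 5 = -8$)
$U{\left(Z \right)} = 4 Z$
$c{\left(O \right)} = -2 + \frac{O^{\frac{3}{2}}}{7}$ ($c{\left(O \right)} = -2 + \frac{O \sqrt{O}}{7} = -2 + \frac{O^{\frac{3}{2}}}{7}$)
$345931 - \sqrt{U{\left(B{\left(\left(0 + 3\right) \left(-5\right) \right)} \right)} + c{\left(-154 \right)}} = 345931 - \sqrt{4 \left(-8\right) - \left(2 - \frac{\left(-154\right)^{\frac{3}{2}}}{7}\right)} = 345931 - \sqrt{-32 - \left(2 - \frac{\left(-154\right) i \sqrt{154}}{7}\right)} = 345931 - \sqrt{-32 - \left(2 + 22 i \sqrt{154}\right)} = 345931 - \sqrt{-34 - 22 i \sqrt{154}}$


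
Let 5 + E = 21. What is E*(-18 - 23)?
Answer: -656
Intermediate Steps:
E = 16 (E = -5 + 21 = 16)
E*(-18 - 23) = 16*(-18 - 23) = 16*(-41) = -656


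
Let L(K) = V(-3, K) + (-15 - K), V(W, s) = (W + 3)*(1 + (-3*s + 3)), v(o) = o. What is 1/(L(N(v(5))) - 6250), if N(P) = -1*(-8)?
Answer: -1/6273 ≈ -0.00015941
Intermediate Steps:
V(W, s) = (3 + W)*(4 - 3*s) (V(W, s) = (3 + W)*(1 + (3 - 3*s)) = (3 + W)*(4 - 3*s))
N(P) = 8
L(K) = -15 - K (L(K) = (12 - 9*K + 4*(-3) - 3*(-3)*K) + (-15 - K) = (12 - 9*K - 12 + 9*K) + (-15 - K) = 0 + (-15 - K) = -15 - K)
1/(L(N(v(5))) - 6250) = 1/((-15 - 1*8) - 6250) = 1/((-15 - 8) - 6250) = 1/(-23 - 6250) = 1/(-6273) = -1/6273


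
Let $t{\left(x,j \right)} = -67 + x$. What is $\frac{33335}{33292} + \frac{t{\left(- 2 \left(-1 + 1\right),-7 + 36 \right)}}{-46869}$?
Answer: $\frac{1564608679}{1560362748} \approx 1.0027$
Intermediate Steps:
$\frac{33335}{33292} + \frac{t{\left(- 2 \left(-1 + 1\right),-7 + 36 \right)}}{-46869} = \frac{33335}{33292} + \frac{-67 - 2 \left(-1 + 1\right)}{-46869} = 33335 \cdot \frac{1}{33292} + \left(-67 - 0\right) \left(- \frac{1}{46869}\right) = \frac{33335}{33292} + \left(-67 + 0\right) \left(- \frac{1}{46869}\right) = \frac{33335}{33292} - - \frac{67}{46869} = \frac{33335}{33292} + \frac{67}{46869} = \frac{1564608679}{1560362748}$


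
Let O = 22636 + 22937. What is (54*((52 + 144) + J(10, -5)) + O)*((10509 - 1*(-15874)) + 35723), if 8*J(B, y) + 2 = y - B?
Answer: 6961119957/2 ≈ 3.4806e+9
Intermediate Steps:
J(B, y) = -¼ - B/8 + y/8 (J(B, y) = -¼ + (y - B)/8 = -¼ + (-B/8 + y/8) = -¼ - B/8 + y/8)
O = 45573
(54*((52 + 144) + J(10, -5)) + O)*((10509 - 1*(-15874)) + 35723) = (54*((52 + 144) + (-¼ - ⅛*10 + (⅛)*(-5))) + 45573)*((10509 - 1*(-15874)) + 35723) = (54*(196 + (-¼ - 5/4 - 5/8)) + 45573)*((10509 + 15874) + 35723) = (54*(196 - 17/8) + 45573)*(26383 + 35723) = (54*(1551/8) + 45573)*62106 = (41877/4 + 45573)*62106 = (224169/4)*62106 = 6961119957/2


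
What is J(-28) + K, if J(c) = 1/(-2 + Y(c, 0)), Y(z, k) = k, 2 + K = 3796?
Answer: 7587/2 ≈ 3793.5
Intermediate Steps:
K = 3794 (K = -2 + 3796 = 3794)
J(c) = -½ (J(c) = 1/(-2 + 0) = 1/(-2) = -½)
J(-28) + K = -½ + 3794 = 7587/2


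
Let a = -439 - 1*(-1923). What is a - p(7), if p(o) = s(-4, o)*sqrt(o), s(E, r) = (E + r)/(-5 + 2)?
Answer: 1484 + sqrt(7) ≈ 1486.6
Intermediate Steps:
s(E, r) = -E/3 - r/3 (s(E, r) = (E + r)/(-3) = (E + r)*(-1/3) = -E/3 - r/3)
p(o) = sqrt(o)*(4/3 - o/3) (p(o) = (-1/3*(-4) - o/3)*sqrt(o) = (4/3 - o/3)*sqrt(o) = sqrt(o)*(4/3 - o/3))
a = 1484 (a = -439 + 1923 = 1484)
a - p(7) = 1484 - sqrt(7)*(4 - 1*7)/3 = 1484 - sqrt(7)*(4 - 7)/3 = 1484 - sqrt(7)*(-3)/3 = 1484 - (-1)*sqrt(7) = 1484 + sqrt(7)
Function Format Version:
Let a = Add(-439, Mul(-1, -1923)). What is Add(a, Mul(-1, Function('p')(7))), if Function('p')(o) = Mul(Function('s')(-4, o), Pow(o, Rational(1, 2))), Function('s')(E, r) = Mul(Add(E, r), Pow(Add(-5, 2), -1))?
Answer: Add(1484, Pow(7, Rational(1, 2))) ≈ 1486.6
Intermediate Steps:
Function('s')(E, r) = Add(Mul(Rational(-1, 3), E), Mul(Rational(-1, 3), r)) (Function('s')(E, r) = Mul(Add(E, r), Pow(-3, -1)) = Mul(Add(E, r), Rational(-1, 3)) = Add(Mul(Rational(-1, 3), E), Mul(Rational(-1, 3), r)))
Function('p')(o) = Mul(Pow(o, Rational(1, 2)), Add(Rational(4, 3), Mul(Rational(-1, 3), o))) (Function('p')(o) = Mul(Add(Mul(Rational(-1, 3), -4), Mul(Rational(-1, 3), o)), Pow(o, Rational(1, 2))) = Mul(Add(Rational(4, 3), Mul(Rational(-1, 3), o)), Pow(o, Rational(1, 2))) = Mul(Pow(o, Rational(1, 2)), Add(Rational(4, 3), Mul(Rational(-1, 3), o))))
a = 1484 (a = Add(-439, 1923) = 1484)
Add(a, Mul(-1, Function('p')(7))) = Add(1484, Mul(-1, Mul(Rational(1, 3), Pow(7, Rational(1, 2)), Add(4, Mul(-1, 7))))) = Add(1484, Mul(-1, Mul(Rational(1, 3), Pow(7, Rational(1, 2)), Add(4, -7)))) = Add(1484, Mul(-1, Mul(Rational(1, 3), Pow(7, Rational(1, 2)), -3))) = Add(1484, Mul(-1, Mul(-1, Pow(7, Rational(1, 2))))) = Add(1484, Pow(7, Rational(1, 2)))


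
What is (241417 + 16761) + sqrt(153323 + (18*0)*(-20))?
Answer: 258178 + sqrt(153323) ≈ 2.5857e+5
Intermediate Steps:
(241417 + 16761) + sqrt(153323 + (18*0)*(-20)) = 258178 + sqrt(153323 + 0*(-20)) = 258178 + sqrt(153323 + 0) = 258178 + sqrt(153323)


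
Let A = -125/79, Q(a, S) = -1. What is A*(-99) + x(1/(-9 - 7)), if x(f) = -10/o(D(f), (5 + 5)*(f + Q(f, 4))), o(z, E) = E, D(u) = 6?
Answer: 211639/1343 ≈ 157.59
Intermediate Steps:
A = -125/79 (A = -125*1/79 = -125/79 ≈ -1.5823)
x(f) = -10/(-10 + 10*f) (x(f) = -10*1/((5 + 5)*(f - 1)) = -10*1/(10*(-1 + f)) = -10/(-10 + 10*f))
A*(-99) + x(1/(-9 - 7)) = -125/79*(-99) - 1/(-1 + 1/(-9 - 7)) = 12375/79 - 1/(-1 + 1/(-16)) = 12375/79 - 1/(-1 - 1/16) = 12375/79 - 1/(-17/16) = 12375/79 - 1*(-16/17) = 12375/79 + 16/17 = 211639/1343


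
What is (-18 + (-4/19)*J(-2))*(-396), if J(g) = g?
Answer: 132264/19 ≈ 6961.3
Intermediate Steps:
(-18 + (-4/19)*J(-2))*(-396) = (-18 - 4/19*(-2))*(-396) = (-18 + 8/19)*(-396) = -334/19*(-396) = 132264/19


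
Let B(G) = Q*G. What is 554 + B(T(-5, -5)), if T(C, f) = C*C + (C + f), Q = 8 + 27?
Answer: 1079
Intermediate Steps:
Q = 35
T(C, f) = C + f + C² (T(C, f) = C² + (C + f) = C + f + C²)
B(G) = 35*G
554 + B(T(-5, -5)) = 554 + 35*(-5 - 5 + (-5)²) = 554 + 35*(-5 - 5 + 25) = 554 + 35*15 = 554 + 525 = 1079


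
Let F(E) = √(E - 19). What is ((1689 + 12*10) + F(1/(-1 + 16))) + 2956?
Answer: 4765 + 2*I*√1065/15 ≈ 4765.0 + 4.3512*I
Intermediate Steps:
F(E) = √(-19 + E)
((1689 + 12*10) + F(1/(-1 + 16))) + 2956 = ((1689 + 12*10) + √(-19 + 1/(-1 + 16))) + 2956 = ((1689 + 120) + √(-19 + 1/15)) + 2956 = (1809 + √(-19 + 1/15)) + 2956 = (1809 + √(-284/15)) + 2956 = (1809 + 2*I*√1065/15) + 2956 = 4765 + 2*I*√1065/15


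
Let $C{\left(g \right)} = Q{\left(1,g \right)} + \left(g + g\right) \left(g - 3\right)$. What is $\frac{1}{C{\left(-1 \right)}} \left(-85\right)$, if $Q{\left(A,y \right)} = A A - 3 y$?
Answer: $- \frac{85}{12} \approx -7.0833$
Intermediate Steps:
$Q{\left(A,y \right)} = A^{2} - 3 y$
$C{\left(g \right)} = 1 - 3 g + 2 g \left(-3 + g\right)$ ($C{\left(g \right)} = \left(1^{2} - 3 g\right) + \left(g + g\right) \left(g - 3\right) = \left(1 - 3 g\right) + 2 g \left(-3 + g\right) = 1 - 3 g + 2 g \left(-3 + g\right)$)
$\frac{1}{C{\left(-1 \right)}} \left(-85\right) = \frac{1}{1 - -9 + 2 \left(-1\right)^{2}} \left(-85\right) = \frac{1}{1 + 9 + 2 \cdot 1} \left(-85\right) = \frac{1}{1 + 9 + 2} \left(-85\right) = \frac{1}{12} \left(-85\right) = - \frac{85}{12}$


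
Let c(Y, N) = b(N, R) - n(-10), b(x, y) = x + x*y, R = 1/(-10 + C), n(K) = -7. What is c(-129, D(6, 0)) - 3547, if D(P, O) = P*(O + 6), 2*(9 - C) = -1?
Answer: -3576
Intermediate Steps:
C = 19/2 (C = 9 - ½*(-1) = 9 + ½ = 19/2 ≈ 9.5000)
R = -2 (R = 1/(-10 + 19/2) = 1/(-½) = -2)
D(P, O) = P*(6 + O)
c(Y, N) = 7 - N (c(Y, N) = N*(1 - 2) - 1*(-7) = N*(-1) + 7 = -N + 7 = 7 - N)
c(-129, D(6, 0)) - 3547 = (7 - 6*(6 + 0)) - 3547 = (7 - 6*6) - 3547 = (7 - 1*36) - 3547 = (7 - 36) - 3547 = -29 - 3547 = -3576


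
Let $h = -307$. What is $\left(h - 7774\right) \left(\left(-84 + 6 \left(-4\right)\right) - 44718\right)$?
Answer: $362238906$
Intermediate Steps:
$\left(h - 7774\right) \left(\left(-84 + 6 \left(-4\right)\right) - 44718\right) = \left(-307 - 7774\right) \left(\left(-84 + 6 \left(-4\right)\right) - 44718\right) = - 8081 \left(\left(-84 - 24\right) - 44718\right) = - 8081 \left(-108 - 44718\right) = \left(-8081\right) \left(-44826\right) = 362238906$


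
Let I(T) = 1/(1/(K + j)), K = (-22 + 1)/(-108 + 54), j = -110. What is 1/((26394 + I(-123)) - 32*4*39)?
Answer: 18/383263 ≈ 4.6965e-5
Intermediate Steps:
K = 7/18 (K = -21/(-54) = -21*(-1/54) = 7/18 ≈ 0.38889)
I(T) = -1973/18 (I(T) = 1/(1/(7/18 - 110)) = 1/(1/(-1973/18)) = 1/(-18/1973) = -1973/18)
1/((26394 + I(-123)) - 32*4*39) = 1/((26394 - 1973/18) - 32*4*39) = 1/(473119/18 - 128*39) = 1/(473119/18 - 4992) = 1/(383263/18) = 18/383263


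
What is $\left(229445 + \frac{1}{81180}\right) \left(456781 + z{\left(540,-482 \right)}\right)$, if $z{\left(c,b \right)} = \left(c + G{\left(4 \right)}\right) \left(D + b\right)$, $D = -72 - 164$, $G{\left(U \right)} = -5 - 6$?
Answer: $\frac{159273876958651}{9020} \approx 1.7658 \cdot 10^{10}$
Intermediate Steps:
$G{\left(U \right)} = -11$
$D = -236$
$z{\left(c,b \right)} = \left(-236 + b\right) \left(-11 + c\right)$ ($z{\left(c,b \right)} = \left(c - 11\right) \left(-236 + b\right) = \left(-11 + c\right) \left(-236 + b\right) = \left(-236 + b\right) \left(-11 + c\right)$)
$\left(229445 + \frac{1}{81180}\right) \left(456781 + z{\left(540,-482 \right)}\right) = \left(229445 + \frac{1}{81180}\right) \left(456781 - 379822\right) = \left(229445 + \frac{1}{81180}\right) \left(456781 + \left(2596 - 127440 + 5302 - 260280\right)\right) = \frac{18626345101 \left(456781 - 379822\right)}{81180} = \frac{18626345101}{81180} \cdot 76959 = \frac{159273876958651}{9020}$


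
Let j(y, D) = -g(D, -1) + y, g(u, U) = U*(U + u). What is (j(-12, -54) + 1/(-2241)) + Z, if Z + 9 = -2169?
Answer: -5031046/2241 ≈ -2245.0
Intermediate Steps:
Z = -2178 (Z = -9 - 2169 = -2178)
j(y, D) = -1 + D + y (j(y, D) = -(-1)*(-1 + D) + y = -(1 - D) + y = (-1 + D) + y = -1 + D + y)
(j(-12, -54) + 1/(-2241)) + Z = ((-1 - 54 - 12) + 1/(-2241)) - 2178 = (-67 - 1/2241) - 2178 = -150148/2241 - 2178 = -5031046/2241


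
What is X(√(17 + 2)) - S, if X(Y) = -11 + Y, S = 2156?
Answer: -2167 + √19 ≈ -2162.6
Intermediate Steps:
X(√(17 + 2)) - S = (-11 + √(17 + 2)) - 1*2156 = (-11 + √19) - 2156 = -2167 + √19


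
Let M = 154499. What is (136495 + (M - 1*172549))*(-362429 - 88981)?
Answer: -53467257450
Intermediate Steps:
(136495 + (M - 1*172549))*(-362429 - 88981) = (136495 + (154499 - 1*172549))*(-362429 - 88981) = (136495 + (154499 - 172549))*(-451410) = (136495 - 18050)*(-451410) = 118445*(-451410) = -53467257450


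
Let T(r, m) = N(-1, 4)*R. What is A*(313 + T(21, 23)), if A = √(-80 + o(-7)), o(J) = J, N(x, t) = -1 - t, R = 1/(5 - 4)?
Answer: 308*I*√87 ≈ 2872.8*I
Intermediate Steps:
R = 1 (R = 1/1 = 1)
T(r, m) = -5 (T(r, m) = (-1 - 1*4)*1 = (-1 - 4)*1 = -5*1 = -5)
A = I*√87 (A = √(-80 - 7) = √(-87) = I*√87 ≈ 9.3274*I)
A*(313 + T(21, 23)) = (I*√87)*(313 - 5) = (I*√87)*308 = 308*I*√87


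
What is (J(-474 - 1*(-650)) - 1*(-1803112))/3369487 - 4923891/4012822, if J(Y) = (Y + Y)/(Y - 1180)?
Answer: -213473688663949/308528094740074 ≈ -0.69191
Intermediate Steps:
J(Y) = 2*Y/(-1180 + Y) (J(Y) = (2*Y)/(-1180 + Y) = 2*Y/(-1180 + Y))
(J(-474 - 1*(-650)) - 1*(-1803112))/3369487 - 4923891/4012822 = (2*(-474 - 1*(-650))/(-1180 + (-474 - 1*(-650))) - 1*(-1803112))/3369487 - 4923891/4012822 = (2*(-474 + 650)/(-1180 + (-474 + 650)) + 1803112)*(1/3369487) - 4923891*1/4012822 = (2*176/(-1180 + 176) + 1803112)*(1/3369487) - 4923891/4012822 = (2*176/(-1004) + 1803112)*(1/3369487) - 4923891/4012822 = (2*176*(-1/1004) + 1803112)*(1/3369487) - 4923891/4012822 = (-88/251 + 1803112)*(1/3369487) - 4923891/4012822 = (452581024/251)*(1/3369487) - 4923891/4012822 = 452581024/845741237 - 4923891/4012822 = -213473688663949/308528094740074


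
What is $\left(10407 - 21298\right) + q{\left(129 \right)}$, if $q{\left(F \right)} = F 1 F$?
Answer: $5750$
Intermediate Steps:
$q{\left(F \right)} = F^{2}$ ($q{\left(F \right)} = F F = F^{2}$)
$\left(10407 - 21298\right) + q{\left(129 \right)} = \left(10407 - 21298\right) + 129^{2} = -10891 + 16641 = 5750$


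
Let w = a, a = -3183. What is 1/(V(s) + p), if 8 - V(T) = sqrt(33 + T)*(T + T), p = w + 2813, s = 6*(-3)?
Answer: -181/55802 - 9*sqrt(15)/27901 ≈ -0.0044929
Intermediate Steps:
w = -3183
s = -18
p = -370 (p = -3183 + 2813 = -370)
V(T) = 8 - 2*T*sqrt(33 + T) (V(T) = 8 - sqrt(33 + T)*(T + T) = 8 - sqrt(33 + T)*2*T = 8 - 2*T*sqrt(33 + T))
1/(V(s) + p) = 1/((8 - 2*(-18)*sqrt(33 - 18)) - 370) = 1/((8 - 2*(-18)*sqrt(15)) - 370) = 1/((8 + 36*sqrt(15)) - 370) = 1/(-362 + 36*sqrt(15))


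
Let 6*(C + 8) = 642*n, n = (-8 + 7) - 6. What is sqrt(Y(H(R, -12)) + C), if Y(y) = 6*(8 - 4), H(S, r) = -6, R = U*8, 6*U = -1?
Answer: I*sqrt(733) ≈ 27.074*I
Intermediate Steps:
U = -1/6 (U = (1/6)*(-1) = -1/6 ≈ -0.16667)
R = -4/3 (R = -1/6*8 = -4/3 ≈ -1.3333)
n = -7 (n = -1 - 6 = -7)
Y(y) = 24 (Y(y) = 6*4 = 24)
C = -757 (C = -8 + (642*(-7))/6 = -8 + (1/6)*(-4494) = -8 - 749 = -757)
sqrt(Y(H(R, -12)) + C) = sqrt(24 - 757) = sqrt(-733) = I*sqrt(733)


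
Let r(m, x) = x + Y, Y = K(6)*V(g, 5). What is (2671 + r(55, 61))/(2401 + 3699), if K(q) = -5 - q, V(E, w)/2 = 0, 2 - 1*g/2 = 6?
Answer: 683/1525 ≈ 0.44787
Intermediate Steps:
g = -8 (g = 4 - 2*6 = 4 - 12 = -8)
V(E, w) = 0 (V(E, w) = 2*0 = 0)
Y = 0 (Y = (-5 - 1*6)*0 = (-5 - 6)*0 = -11*0 = 0)
r(m, x) = x (r(m, x) = x + 0 = x)
(2671 + r(55, 61))/(2401 + 3699) = (2671 + 61)/(2401 + 3699) = 2732/6100 = 2732*(1/6100) = 683/1525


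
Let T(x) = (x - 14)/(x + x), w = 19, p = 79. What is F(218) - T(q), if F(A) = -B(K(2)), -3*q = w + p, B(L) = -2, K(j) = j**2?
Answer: 9/7 ≈ 1.2857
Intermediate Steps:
q = -98/3 (q = -(19 + 79)/3 = -1/3*98 = -98/3 ≈ -32.667)
F(A) = 2 (F(A) = -1*(-2) = 2)
T(x) = (-14 + x)/(2*x) (T(x) = (-14 + x)/((2*x)) = (-14 + x)*(1/(2*x)) = (-14 + x)/(2*x))
F(218) - T(q) = 2 - (-14 - 98/3)/(2*(-98/3)) = 2 - (-3)*(-140)/(2*98*3) = 2 - 1*5/7 = 2 - 5/7 = 9/7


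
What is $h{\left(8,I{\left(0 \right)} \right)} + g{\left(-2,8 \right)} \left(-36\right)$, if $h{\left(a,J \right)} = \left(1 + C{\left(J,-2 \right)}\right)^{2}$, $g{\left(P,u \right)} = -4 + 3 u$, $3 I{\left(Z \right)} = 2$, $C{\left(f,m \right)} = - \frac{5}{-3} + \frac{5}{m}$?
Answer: $- \frac{25919}{36} \approx -719.97$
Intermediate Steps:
$C{\left(f,m \right)} = \frac{5}{3} + \frac{5}{m}$ ($C{\left(f,m \right)} = \left(-5\right) \left(- \frac{1}{3}\right) + \frac{5}{m} = \frac{5}{3} + \frac{5}{m}$)
$I{\left(Z \right)} = \frac{2}{3}$ ($I{\left(Z \right)} = \frac{1}{3} \cdot 2 = \frac{2}{3}$)
$h{\left(a,J \right)} = \frac{1}{36}$ ($h{\left(a,J \right)} = \left(1 + \left(\frac{5}{3} + \frac{5}{-2}\right)\right)^{2} = \left(1 + \left(\frac{5}{3} + 5 \left(- \frac{1}{2}\right)\right)\right)^{2} = \left(1 + \left(\frac{5}{3} - \frac{5}{2}\right)\right)^{2} = \left(1 - \frac{5}{6}\right)^{2} = \left(\frac{1}{6}\right)^{2} = \frac{1}{36}$)
$h{\left(8,I{\left(0 \right)} \right)} + g{\left(-2,8 \right)} \left(-36\right) = \frac{1}{36} + \left(-4 + 3 \cdot 8\right) \left(-36\right) = \frac{1}{36} + \left(-4 + 24\right) \left(-36\right) = \frac{1}{36} + 20 \left(-36\right) = \frac{1}{36} - 720 = - \frac{25919}{36}$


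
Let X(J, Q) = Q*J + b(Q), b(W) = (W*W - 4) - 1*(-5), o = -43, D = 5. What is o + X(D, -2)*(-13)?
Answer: 22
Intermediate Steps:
b(W) = 1 + W**2 (b(W) = (W**2 - 4) + 5 = (-4 + W**2) + 5 = 1 + W**2)
X(J, Q) = 1 + Q**2 + J*Q (X(J, Q) = Q*J + (1 + Q**2) = J*Q + (1 + Q**2) = 1 + Q**2 + J*Q)
o + X(D, -2)*(-13) = -43 + (1 + (-2)**2 + 5*(-2))*(-13) = -43 + (1 + 4 - 10)*(-13) = -43 - 5*(-13) = -43 + 65 = 22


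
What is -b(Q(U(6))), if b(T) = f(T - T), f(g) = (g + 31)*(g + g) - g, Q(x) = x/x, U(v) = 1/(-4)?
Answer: 0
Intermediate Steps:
U(v) = -¼
Q(x) = 1
f(g) = -g + 2*g*(31 + g) (f(g) = (31 + g)*(2*g) - g = 2*g*(31 + g) - g = -g + 2*g*(31 + g))
b(T) = 0 (b(T) = (T - T)*(61 + 2*(T - T)) = 0*(61 + 2*0) = 0*(61 + 0) = 0*61 = 0)
-b(Q(U(6))) = -1*0 = 0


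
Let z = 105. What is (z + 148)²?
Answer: 64009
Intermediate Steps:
(z + 148)² = (105 + 148)² = 253² = 64009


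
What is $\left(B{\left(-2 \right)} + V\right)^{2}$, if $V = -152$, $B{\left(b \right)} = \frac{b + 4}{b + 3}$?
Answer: $22500$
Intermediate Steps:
$B{\left(b \right)} = \frac{4 + b}{3 + b}$
$\left(B{\left(-2 \right)} + V\right)^{2} = \left(\frac{4 - 2}{3 - 2} - 152\right)^{2} = \left(1^{-1} \cdot 2 - 152\right)^{2} = \left(1 \cdot 2 - 152\right)^{2} = \left(2 - 152\right)^{2} = \left(-150\right)^{2} = 22500$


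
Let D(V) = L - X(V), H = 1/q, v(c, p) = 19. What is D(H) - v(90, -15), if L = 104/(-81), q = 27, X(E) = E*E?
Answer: -14788/729 ≈ -20.285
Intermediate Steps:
X(E) = E²
L = -104/81 (L = 104*(-1/81) = -104/81 ≈ -1.2840)
H = 1/27 ≈ 0.037037
D(V) = -104/81 - V²
D(H) - v(90, -15) = (-104/81 - (1/27)²) - 1*19 = (-104/81 - 1*1/729) - 19 = (-104/81 - 1/729) - 19 = -937/729 - 19 = -14788/729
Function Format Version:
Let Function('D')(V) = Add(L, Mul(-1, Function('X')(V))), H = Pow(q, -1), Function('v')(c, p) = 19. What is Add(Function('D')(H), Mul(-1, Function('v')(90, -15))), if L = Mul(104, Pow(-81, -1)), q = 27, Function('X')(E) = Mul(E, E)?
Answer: Rational(-14788, 729) ≈ -20.285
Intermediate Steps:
Function('X')(E) = Pow(E, 2)
L = Rational(-104, 81) (L = Mul(104, Rational(-1, 81)) = Rational(-104, 81) ≈ -1.2840)
H = Rational(1, 27) (H = Pow(27, -1) = Rational(1, 27) ≈ 0.037037)
Function('D')(V) = Add(Rational(-104, 81), Mul(-1, Pow(V, 2)))
Add(Function('D')(H), Mul(-1, Function('v')(90, -15))) = Add(Add(Rational(-104, 81), Mul(-1, Pow(Rational(1, 27), 2))), Mul(-1, 19)) = Add(Add(Rational(-104, 81), Mul(-1, Rational(1, 729))), -19) = Add(Add(Rational(-104, 81), Rational(-1, 729)), -19) = Add(Rational(-937, 729), -19) = Rational(-14788, 729)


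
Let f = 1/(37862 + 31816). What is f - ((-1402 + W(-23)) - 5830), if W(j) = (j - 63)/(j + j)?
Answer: 11586963677/1602594 ≈ 7230.1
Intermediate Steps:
f = 1/69678 ≈ 1.4352e-5
W(j) = (-63 + j)/(2*j) (W(j) = (-63 + j)/((2*j)) = (-63 + j)*(1/(2*j)) = (-63 + j)/(2*j))
f - ((-1402 + W(-23)) - 5830) = 1/69678 - ((-1402 + (½)*(-63 - 23)/(-23)) - 5830) = 1/69678 - ((-1402 + (½)*(-1/23)*(-86)) - 5830) = 1/69678 - ((-1402 + 43/23) - 5830) = 1/69678 - (-32203/23 - 5830) = 1/69678 - 1*(-166293/23) = 1/69678 + 166293/23 = 11586963677/1602594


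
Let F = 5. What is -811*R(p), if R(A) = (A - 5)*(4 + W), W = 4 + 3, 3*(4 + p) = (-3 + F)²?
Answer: 205183/3 ≈ 68394.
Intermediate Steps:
p = -8/3 (p = -4 + (-3 + 5)²/3 = -4 + (⅓)*2² = -4 + (⅓)*4 = -4 + 4/3 = -8/3 ≈ -2.6667)
W = 7
R(A) = -55 + 11*A (R(A) = (A - 5)*(4 + 7) = (-5 + A)*11 = -55 + 11*A)
-811*R(p) = -811*(-55 + 11*(-8/3)) = -811*(-55 - 88/3) = -811*(-253/3) = 205183/3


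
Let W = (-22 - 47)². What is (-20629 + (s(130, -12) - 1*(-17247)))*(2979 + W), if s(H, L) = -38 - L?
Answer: -26377920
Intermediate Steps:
W = 4761 (W = (-69)² = 4761)
(-20629 + (s(130, -12) - 1*(-17247)))*(2979 + W) = (-20629 + ((-38 - 1*(-12)) - 1*(-17247)))*(2979 + 4761) = (-20629 + ((-38 + 12) + 17247))*7740 = (-20629 + (-26 + 17247))*7740 = (-20629 + 17221)*7740 = -3408*7740 = -26377920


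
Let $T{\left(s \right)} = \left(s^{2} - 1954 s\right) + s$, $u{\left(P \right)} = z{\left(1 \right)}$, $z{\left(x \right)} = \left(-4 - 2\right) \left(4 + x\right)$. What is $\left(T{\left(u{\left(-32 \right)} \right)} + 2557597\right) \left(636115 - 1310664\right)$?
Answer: $-1765353418763$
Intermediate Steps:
$z{\left(x \right)} = -24 - 6 x$ ($z{\left(x \right)} = - 6 \left(4 + x\right) = -24 - 6 x$)
$u{\left(P \right)} = -30$ ($u{\left(P \right)} = -24 - 6 = -30$)
$T{\left(s \right)} = s^{2} - 1953 s$
$\left(T{\left(u{\left(-32 \right)} \right)} + 2557597\right) \left(636115 - 1310664\right) = \left(- 30 \left(-1953 - 30\right) + 2557597\right) \left(636115 - 1310664\right) = \left(\left(-30\right) \left(-1983\right) + 2557597\right) \left(-674549\right) = \left(59490 + 2557597\right) \left(-674549\right) = 2617087 \left(-674549\right) = -1765353418763$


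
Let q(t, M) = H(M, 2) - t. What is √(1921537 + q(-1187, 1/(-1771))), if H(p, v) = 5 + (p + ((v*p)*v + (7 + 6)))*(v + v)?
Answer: √6030689127001/1771 ≈ 1386.6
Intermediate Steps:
H(p, v) = 5 + 2*v*(13 + p + p*v²) (H(p, v) = 5 + (p + ((p*v)*v + 13))*(2*v) = 5 + (p + (p*v² + 13))*(2*v) = 5 + (p + (13 + p*v²))*(2*v) = 5 + (13 + p + p*v²)*(2*v) = 5 + 2*v*(13 + p + p*v²))
q(t, M) = 57 - t + 20*M (q(t, M) = (5 + 26*2 + 2*M*2 + 2*M*2³) - t = (5 + 52 + 4*M + 2*M*8) - t = (5 + 52 + 4*M + 16*M) - t = (57 + 20*M) - t = 57 - t + 20*M)
√(1921537 + q(-1187, 1/(-1771))) = √(1921537 + (57 - 1*(-1187) + 20/(-1771))) = √(1921537 + (57 + 1187 + 20*(-1/1771))) = √(1921537 + (57 + 1187 - 20/1771)) = √(1921537 + 2203104/1771) = √(3405245131/1771) = √6030689127001/1771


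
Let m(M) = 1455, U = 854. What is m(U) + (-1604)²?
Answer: 2574271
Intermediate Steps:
m(U) + (-1604)² = 1455 + (-1604)² = 1455 + 2572816 = 2574271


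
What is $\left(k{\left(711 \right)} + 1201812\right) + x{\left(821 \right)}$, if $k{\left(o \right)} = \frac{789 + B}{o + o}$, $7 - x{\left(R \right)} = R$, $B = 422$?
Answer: $\frac{1707820367}{1422} \approx 1.201 \cdot 10^{6}$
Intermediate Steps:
$x{\left(R \right)} = 7 - R$
$k{\left(o \right)} = \frac{1211}{2 o}$ ($k{\left(o \right)} = \frac{789 + 422}{o + o} = \frac{1211}{2 o}$)
$\left(k{\left(711 \right)} + 1201812\right) + x{\left(821 \right)} = \left(\frac{1211}{2 \cdot 711} + 1201812\right) + \left(7 - 821\right) = \left(\frac{1211}{2} \cdot \frac{1}{711} + 1201812\right) + \left(7 - 821\right) = \left(\frac{1211}{1422} + 1201812\right) - 814 = \frac{1708977875}{1422} - 814 = \frac{1707820367}{1422}$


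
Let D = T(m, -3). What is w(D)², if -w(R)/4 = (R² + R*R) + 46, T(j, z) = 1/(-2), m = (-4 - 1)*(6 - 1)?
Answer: 34596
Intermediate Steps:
m = -25 (m = -5*5 = -25)
T(j, z) = -½
D = -½ ≈ -0.50000
w(R) = -184 - 8*R² (w(R) = -4*((R² + R*R) + 46) = -4*((R² + R²) + 46) = -4*(2*R² + 46) = -4*(46 + 2*R²) = -184 - 8*R²)
w(D)² = (-184 - 8*(-½)²)² = (-184 - 8*¼)² = (-184 - 2)² = (-186)² = 34596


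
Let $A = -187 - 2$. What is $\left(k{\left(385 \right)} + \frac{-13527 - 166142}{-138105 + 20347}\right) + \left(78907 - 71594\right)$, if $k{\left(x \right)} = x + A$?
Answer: $\frac{884424491}{117758} \approx 7510.5$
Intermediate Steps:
$A = -189$
$k{\left(x \right)} = -189 + x$ ($k{\left(x \right)} = x - 189 = -189 + x$)
$\left(k{\left(385 \right)} + \frac{-13527 - 166142}{-138105 + 20347}\right) + \left(78907 - 71594\right) = \left(\left(-189 + 385\right) + \frac{-13527 - 166142}{-138105 + 20347}\right) + \left(78907 - 71594\right) = \left(196 - \frac{179669}{-117758}\right) + 7313 = \left(196 - - \frac{179669}{117758}\right) + 7313 = \left(196 + \frac{179669}{117758}\right) + 7313 = \frac{23260237}{117758} + 7313 = \frac{884424491}{117758}$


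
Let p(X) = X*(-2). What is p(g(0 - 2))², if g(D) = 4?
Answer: 64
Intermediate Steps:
p(X) = -2*X
p(g(0 - 2))² = (-2*4)² = (-8)² = 64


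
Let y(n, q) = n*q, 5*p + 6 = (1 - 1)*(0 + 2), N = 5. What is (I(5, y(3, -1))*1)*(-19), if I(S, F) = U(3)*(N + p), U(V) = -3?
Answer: 1083/5 ≈ 216.60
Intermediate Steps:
p = -6/5 (p = -6/5 + ((1 - 1)*(0 + 2))/5 = -6/5 + (0*2)/5 = -6/5 + (1/5)*0 = -6/5 + 0 = -6/5 ≈ -1.2000)
I(S, F) = -57/5 (I(S, F) = -3*(5 - 6/5) = -3*19/5 = -57/5)
(I(5, y(3, -1))*1)*(-19) = -57/5*1*(-19) = -57/5*(-19) = 1083/5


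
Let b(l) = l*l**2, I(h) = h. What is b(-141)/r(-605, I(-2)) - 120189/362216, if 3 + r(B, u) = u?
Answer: 1015370896791/1811080 ≈ 5.6064e+5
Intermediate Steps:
r(B, u) = -3 + u
b(l) = l**3
b(-141)/r(-605, I(-2)) - 120189/362216 = (-141)**3/(-3 - 2) - 120189/362216 = -2803221/(-5) - 120189*1/362216 = -2803221*(-1/5) - 120189/362216 = 2803221/5 - 120189/362216 = 1015370896791/1811080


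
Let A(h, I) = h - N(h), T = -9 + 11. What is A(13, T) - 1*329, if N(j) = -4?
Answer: -312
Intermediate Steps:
T = 2
A(h, I) = 4 + h (A(h, I) = h - 1*(-4) = h + 4 = 4 + h)
A(13, T) - 1*329 = (4 + 13) - 1*329 = 17 - 329 = -312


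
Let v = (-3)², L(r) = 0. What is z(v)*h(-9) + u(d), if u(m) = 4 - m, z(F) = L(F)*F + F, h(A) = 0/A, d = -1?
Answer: 5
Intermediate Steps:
v = 9
h(A) = 0
z(F) = F (z(F) = 0*F + F = 0 + F = F)
z(v)*h(-9) + u(d) = 9*0 + (4 - 1*(-1)) = 0 + (4 + 1) = 0 + 5 = 5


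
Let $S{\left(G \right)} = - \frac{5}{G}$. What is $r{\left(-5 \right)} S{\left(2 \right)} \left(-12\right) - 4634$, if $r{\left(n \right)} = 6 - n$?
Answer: $-4304$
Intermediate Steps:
$r{\left(-5 \right)} S{\left(2 \right)} \left(-12\right) - 4634 = \left(6 - -5\right) \left(- \frac{5}{2}\right) \left(-12\right) - 4634 = \left(6 + 5\right) \left(\left(-5\right) \frac{1}{2}\right) \left(-12\right) - 4634 = 11 \left(- \frac{5}{2}\right) \left(-12\right) - 4634 = \left(- \frac{55}{2}\right) \left(-12\right) - 4634 = 330 - 4634 = -4304$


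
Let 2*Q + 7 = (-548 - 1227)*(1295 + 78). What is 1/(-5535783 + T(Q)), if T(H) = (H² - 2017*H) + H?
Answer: 1/1487293211554 ≈ 6.7236e-13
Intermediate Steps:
Q = -1218541 (Q = -7/2 + ((-548 - 1227)*(1295 + 78))/2 = -7/2 + (-1775*1373)/2 = -7/2 + (½)*(-2437075) = -7/2 - 2437075/2 = -1218541)
T(H) = H² - 2016*H
1/(-5535783 + T(Q)) = 1/(-5535783 - 1218541*(-2016 - 1218541)) = 1/(-5535783 - 1218541*(-1220557)) = 1/(-5535783 + 1487298747337) = 1/1487293211554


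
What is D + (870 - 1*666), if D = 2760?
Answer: 2964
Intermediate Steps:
D + (870 - 1*666) = 2760 + (870 - 1*666) = 2760 + (870 - 666) = 2760 + 204 = 2964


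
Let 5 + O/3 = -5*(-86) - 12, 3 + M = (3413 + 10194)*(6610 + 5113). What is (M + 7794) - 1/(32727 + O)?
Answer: 5418346397831/33966 ≈ 1.5952e+8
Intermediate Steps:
M = 159514858 (M = -3 + (3413 + 10194)*(6610 + 5113) = -3 + 13607*11723 = -3 + 159514861 = 159514858)
O = 1239 (O = -15 + 3*(-5*(-86) - 12) = -15 + 3*(430 - 12) = -15 + 3*418 = -15 + 1254 = 1239)
(M + 7794) - 1/(32727 + O) = (159514858 + 7794) - 1/(32727 + 1239) = 159522652 - 1/33966 = 5418346397831/33966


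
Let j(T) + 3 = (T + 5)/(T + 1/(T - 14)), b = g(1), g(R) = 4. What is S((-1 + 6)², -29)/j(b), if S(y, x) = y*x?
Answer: 9425/9 ≈ 1047.2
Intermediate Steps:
S(y, x) = x*y
b = 4
j(T) = -3 + (5 + T)/(T + 1/(-14 + T)) (j(T) = -3 + (T + 5)/(T + 1/(T - 14)) = -3 + (5 + T)/(T + 1/(-14 + T)))
S((-1 + 6)², -29)/j(b) = (-29*(-1 + 6)²)/(((-73 - 2*4² + 33*4)/(1 + 4² - 14*4))) = (-29*5²)/(((-73 - 2*16 + 132)/(1 + 16 - 56))) = (-29*25)/(((-73 - 32 + 132)/(-39))) = -725/((-1/39*27)) = -725/(-9/13) = -725*(-13/9) = 9425/9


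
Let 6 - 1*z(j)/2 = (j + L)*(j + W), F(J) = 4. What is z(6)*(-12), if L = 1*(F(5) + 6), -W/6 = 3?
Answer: -4752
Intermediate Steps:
W = -18 (W = -6*3 = -18)
L = 10 (L = 1*(4 + 6) = 1*10 = 10)
z(j) = 12 - 2*(-18 + j)*(10 + j) (z(j) = 12 - 2*(j + 10)*(j - 18) = 12 - 2*(10 + j)*(-18 + j) = 12 - 2*(-18 + j)*(10 + j))
z(6)*(-12) = (372 - 2*6² + 16*6)*(-12) = (372 - 2*36 + 96)*(-12) = (372 - 72 + 96)*(-12) = 396*(-12) = -4752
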